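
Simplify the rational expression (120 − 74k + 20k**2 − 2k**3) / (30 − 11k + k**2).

(−24 + 10k − 2k**2)/(−6 + k)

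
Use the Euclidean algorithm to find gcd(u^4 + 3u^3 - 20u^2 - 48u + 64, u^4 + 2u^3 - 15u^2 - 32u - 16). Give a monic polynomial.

u^2 - 16

Repeated division with remainder:
  u^4 + 3u^3 - 20u^2 - 48u + 64 = (u^4 + 2u^3 - 15u^2 - 32u - 16) + (u^3 - 5u^2 - 16u + 80)
  u^4 + 2u^3 - 15u^2 - 32u - 16 = (u + 7)(u^3 - 5u^2 - 16u + 80) + (36u^2 - 576)
  u^3 - 5u^2 - 16u + 80 = ((1/36)u - 5/36)(36u^2 - 576) + (0)
Last nonzero remainder: 36u^2 - 576. Dividing through by 36 gives the monic gcd u^2 - 16.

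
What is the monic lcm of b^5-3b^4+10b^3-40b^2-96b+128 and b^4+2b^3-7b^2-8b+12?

Apply the Euclidean algorithm:
  b^5-3b^4+10b^3-40b^2-96b+128 = (b-5)(b^4+2b^3-7b^2-8b+12) + (27b^3-67b^2-148b+188)
  b^4+2b^3-7b^2-8b+12 = ((1/27)b+121/729)(27b^3-67b^2-148b+188) + ((7000/729)b^2+(7000/729)b-14000/729)
  27b^3-67b^2-148b+188 = ((19683/7000)b-34263/3500)((7000/729)b^2+(7000/729)b-14000/729) + (0)
Last nonzero remainder: (7000/729)b^2+(7000/729)b-14000/729. Dividing through by 7000/729 gives the monic gcd b^2+b-2.
Then lcm(f, g) = f·g / gcd(f, g); expanding and making the result monic gives the answer.

b^7-2b^6+b^5-12b^4-196b^3+272b^2+704b-768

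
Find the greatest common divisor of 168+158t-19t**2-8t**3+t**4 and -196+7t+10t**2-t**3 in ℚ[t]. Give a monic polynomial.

-28-3t+t**2

Repeated division with remainder:
  t**4-8t**3-19t**2+158t+168 = (-t-2)(-t**3+10t**2+7t-196) + (8t**2-24t-224)
  -t**3+10t**2+7t-196 = (-(1/8)t+7/8)(8t**2-24t-224) + (0)
Last nonzero remainder: 8t**2-24t-224. Dividing through by 8 gives the monic gcd t**2-3t-28.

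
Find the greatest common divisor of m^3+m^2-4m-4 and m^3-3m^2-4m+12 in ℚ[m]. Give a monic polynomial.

By polynomial division,
  m^3+m^2-4m-4 = (m^3-3m^2-4m+12) + (4m^2-16)
  m^3-3m^2-4m+12 = ((1/4)m-3/4)(4m^2-16) + (0)
Last nonzero remainder: 4m^2-16. Dividing through by 4 gives the monic gcd m^2-4.

m^2-4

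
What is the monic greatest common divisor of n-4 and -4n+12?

1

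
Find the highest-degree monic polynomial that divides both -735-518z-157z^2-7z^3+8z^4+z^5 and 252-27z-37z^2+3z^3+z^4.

21+10z+z^2

Repeated division with remainder:
  z^5+8z^4-7z^3-157z^2-518z-735 = (z+5)(z^4+3z^3-37z^2-27z+252) + (15z^3+55z^2-635z-1995)
  z^4+3z^3-37z^2-27z+252 = ((1/15)z-2/45)(15z^3+55z^2-635z-1995) + ((70/9)z^2+(700/9)z+490/3)
  15z^3+55z^2-635z-1995 = ((27/14)z-171/14)((70/9)z^2+(700/9)z+490/3) + (0)
Last nonzero remainder: (70/9)z^2+(700/9)z+490/3. Dividing through by 70/9 gives the monic gcd z^2+10z+21.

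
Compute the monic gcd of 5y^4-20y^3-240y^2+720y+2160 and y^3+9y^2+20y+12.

Apply the Euclidean algorithm:
  5y^4-20y^3-240y^2+720y+2160 = (5y-65)(y^3+9y^2+20y+12) + (245y^2+1960y+2940)
  y^3+9y^2+20y+12 = ((1/245)y+1/245)(245y^2+1960y+2940) + (0)
Last nonzero remainder: 245y^2+1960y+2940. Dividing through by 245 gives the monic gcd y^2+8y+12.

y^2+8y+12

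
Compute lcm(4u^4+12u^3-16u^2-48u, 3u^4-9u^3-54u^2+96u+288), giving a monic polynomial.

Apply the Euclidean algorithm:
  4u^4+12u^3-16u^2-48u = (4/3)(3u^4-9u^3-54u^2+96u+288) + (24u^3+56u^2-176u-384)
  3u^4-9u^3-54u^2+96u+288 = ((1/8)u-2/3)(24u^3+56u^2-176u-384) + ((16/3)u^2+(80/3)u+32)
  24u^3+56u^2-176u-384 = ((9/2)u-12)((16/3)u^2+(80/3)u+32) + (0)
Last nonzero remainder: (16/3)u^2+(80/3)u+32. Dividing through by 16/3 gives the monic gcd u^2+5u+6.
Then lcm(f, g) = f·g / gcd(f, g); expanding and making the result monic gives the answer.

u^6-5u^5-12u^4+68u^3+32u^2-192u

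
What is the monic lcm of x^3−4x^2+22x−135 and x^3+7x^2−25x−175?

x^5+8x^4+9x^3−11x^2−850x−4725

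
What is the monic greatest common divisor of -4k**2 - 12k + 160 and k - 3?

1

Euclidean algorithm in ℚ[k]:
  -4k**2 - 12k + 160 = (-4k - 24)(k - 3) + (88)
  k - 3 = ((1/88)k - 3/88)(88) + (0)
The last nonzero remainder is the constant 88, so the polynomials are coprime and gcd = 1.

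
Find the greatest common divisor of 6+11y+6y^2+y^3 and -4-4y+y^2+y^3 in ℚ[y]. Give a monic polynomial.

Apply the Euclidean algorithm:
  y^3+6y^2+11y+6 = (y^3+y^2-4y-4) + (5y^2+15y+10)
  y^3+y^2-4y-4 = ((1/5)y-2/5)(5y^2+15y+10) + (0)
Last nonzero remainder: 5y^2+15y+10. Dividing through by 5 gives the monic gcd y^2+3y+2.

2+3y+y^2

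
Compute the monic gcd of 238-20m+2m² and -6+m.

Apply the Euclidean algorithm:
  2m²-20m+238 = (2m-8)(m-6) + (190)
  m-6 = ((1/190)m-3/95)(190) + (0)
The last nonzero remainder is the constant 190, so the polynomials are coprime and gcd = 1.

1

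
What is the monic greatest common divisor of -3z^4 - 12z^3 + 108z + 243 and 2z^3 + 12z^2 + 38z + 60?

By polynomial division,
  -3z^4 - 12z^3 + 108z + 243 = (-(3/2)z + 3)(2z^3 + 12z^2 + 38z + 60) + (21z^2 + 84z + 63)
  2z^3 + 12z^2 + 38z + 60 = ((2/21)z + 4/21)(21z^2 + 84z + 63) + (16z + 48)
  21z^2 + 84z + 63 = ((21/16)z + 21/16)(16z + 48) + (0)
Last nonzero remainder: 16z + 48. Dividing through by 16 gives the monic gcd z + 3.

z + 3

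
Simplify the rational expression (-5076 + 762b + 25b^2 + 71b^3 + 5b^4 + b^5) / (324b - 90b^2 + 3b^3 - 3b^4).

Euclidean algorithm in ℚ[b]:
  b^5 + 5b^4 + 71b^3 + 25b^2 + 762b - 5076 = (-(1/3)b - 2)(-3b^4 + 3b^3 - 90b^2 + 324b) + (47b^3 - 47b^2 + 1410b - 5076)
  -3b^4 + 3b^3 - 90b^2 + 324b = (-(3/47)b)(47b^3 - 47b^2 + 1410b - 5076) + (0)
Last nonzero remainder: 47b^3 - 47b^2 + 1410b - 5076. Dividing through by 47 gives the monic gcd b^3 - b^2 + 30b - 108.
Cancel b^3 - b^2 + 30b - 108 from numerator and denominator to get the reduced form.

(-47 - 6b - b^2)/(3b)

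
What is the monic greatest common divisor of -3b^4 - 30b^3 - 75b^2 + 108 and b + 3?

Repeated division with remainder:
  -3b^4 - 30b^3 - 75b^2 + 108 = (-3b^3 - 21b^2 - 12b + 36)(b + 3) + (0)
The last nonzero remainder b + 3 is already monic.

b + 3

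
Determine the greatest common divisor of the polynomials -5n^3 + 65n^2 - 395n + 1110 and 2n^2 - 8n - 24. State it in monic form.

n - 6

Repeated division with remainder:
  -5n^3 + 65n^2 - 395n + 1110 = (-(5/2)n + 45/2)(2n^2 - 8n - 24) + (-275n + 1650)
  2n^2 - 8n - 24 = (-(2/275)n - 4/275)(-275n + 1650) + (0)
Last nonzero remainder: -275n + 1650. Dividing through by -275 gives the monic gcd n - 6.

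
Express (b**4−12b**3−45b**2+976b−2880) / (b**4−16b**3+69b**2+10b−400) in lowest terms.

(b**2+b−72)/(b**2−3b−10)

Euclidean algorithm in ℚ[b]:
  b**4−12b**3−45b**2+976b−2880 = (b**4−16b**3+69b**2+10b−400) + (4b**3−114b**2+966b−2480)
  b**4−16b**3+69b**2+10b−400 = ((1/4)b+25/8)(4b**3−114b**2+966b−2480) + ((735/4)b**2−(9555/4)b+7350)
  4b**3−114b**2+966b−2480 = ((16/735)b−248/735)((735/4)b**2−(9555/4)b+7350) + (0)
Last nonzero remainder: (735/4)b**2−(9555/4)b+7350. Dividing through by 735/4 gives the monic gcd b**2−13b+40.
Cancel b**2−13b+40 from numerator and denominator to get the reduced form.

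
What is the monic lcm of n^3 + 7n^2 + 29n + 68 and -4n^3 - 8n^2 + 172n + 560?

Euclidean algorithm in ℚ[n]:
  n^3 + 7n^2 + 29n + 68 = (-1/4)(-4n^3 - 8n^2 + 172n + 560) + (5n^2 + 72n + 208)
  -4n^3 - 8n^2 + 172n + 560 = (-(4/5)n + 248/25)(5n^2 + 72n + 208) + (-(9396/25)n - 37584/25)
  5n^2 + 72n + 208 = (-(125/9396)n - 325/2349)(-(9396/25)n - 37584/25) + (0)
Last nonzero remainder: -(9396/25)n - 37584/25. Dividing through by -9396/25 gives the monic gcd n + 4.
Then lcm(f, g) = f·g / gcd(f, g); expanding and making the result monic gives the answer.

n^5 + 5n^4 - 20n^3 - 235n^2 - 1151n - 2380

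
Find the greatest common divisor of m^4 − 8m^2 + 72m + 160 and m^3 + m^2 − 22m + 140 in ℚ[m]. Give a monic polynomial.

Repeated division with remainder:
  m^4 − 8m^2 + 72m + 160 = (m − 1)(m^3 + m^2 − 22m + 140) + (15m^2 − 90m + 300)
  m^3 + m^2 − 22m + 140 = ((1/15)m + 7/15)(15m^2 − 90m + 300) + (0)
Last nonzero remainder: 15m^2 − 90m + 300. Dividing through by 15 gives the monic gcd m^2 − 6m + 20.

m^2 − 6m + 20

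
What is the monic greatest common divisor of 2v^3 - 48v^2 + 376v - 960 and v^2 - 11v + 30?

By polynomial division,
  2v^3 - 48v^2 + 376v - 960 = (2v - 26)(v^2 - 11v + 30) + (30v - 180)
  v^2 - 11v + 30 = ((1/30)v - 1/6)(30v - 180) + (0)
Last nonzero remainder: 30v - 180. Dividing through by 30 gives the monic gcd v - 6.

v - 6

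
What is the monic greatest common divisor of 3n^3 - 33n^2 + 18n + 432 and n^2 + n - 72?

n - 8

Apply the Euclidean algorithm:
  3n^3 - 33n^2 + 18n + 432 = (3n - 36)(n^2 + n - 72) + (270n - 2160)
  n^2 + n - 72 = ((1/270)n + 1/30)(270n - 2160) + (0)
Last nonzero remainder: 270n - 2160. Dividing through by 270 gives the monic gcd n - 8.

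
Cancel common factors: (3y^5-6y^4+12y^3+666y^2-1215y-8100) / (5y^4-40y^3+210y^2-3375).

By polynomial division,
  3y^5-6y^4+12y^3+666y^2-1215y-8100 = ((3/5)y+18/5)(5y^4-40y^3+210y^2-3375) + (30y^3-90y^2+810y+4050)
  5y^4-40y^3+210y^2-3375 = ((1/6)y-5/6)(30y^3-90y^2+810y+4050) + (0)
Last nonzero remainder: 30y^3-90y^2+810y+4050. Dividing through by 30 gives the monic gcd y^3-3y^2+27y+135.
Cancel y^3-3y^2+27y+135 from numerator and denominator to get the reduced form.

(3y^2+3y-60)/(5y-25)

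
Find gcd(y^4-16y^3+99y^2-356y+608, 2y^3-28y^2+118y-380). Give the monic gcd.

Repeated division with remainder:
  y^4-16y^3+99y^2-356y+608 = ((1/2)y-1)(2y^3-28y^2+118y-380) + (12y^2-48y+228)
  2y^3-28y^2+118y-380 = ((1/6)y-5/3)(12y^2-48y+228) + (0)
Last nonzero remainder: 12y^2-48y+228. Dividing through by 12 gives the monic gcd y^2-4y+19.

y^2-4y+19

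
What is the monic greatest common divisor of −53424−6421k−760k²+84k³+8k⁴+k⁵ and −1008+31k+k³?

−1008+31k+k³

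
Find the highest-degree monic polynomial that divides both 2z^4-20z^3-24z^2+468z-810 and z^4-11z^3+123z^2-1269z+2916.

Euclidean algorithm in ℚ[z]:
  2z^4-20z^3-24z^2+468z-810 = (2)(z^4-11z^3+123z^2-1269z+2916) + (2z^3-270z^2+3006z-6642)
  z^4-11z^3+123z^2-1269z+2916 = ((1/2)z+62)(2z^3-270z^2+3006z-6642) + (15360z^2-184320z+414720)
  2z^3-270z^2+3006z-6642 = ((1/7680)z-41/2560)(15360z^2-184320z+414720) + (0)
Last nonzero remainder: 15360z^2-184320z+414720. Dividing through by 15360 gives the monic gcd z^2-12z+27.

z^2-12z+27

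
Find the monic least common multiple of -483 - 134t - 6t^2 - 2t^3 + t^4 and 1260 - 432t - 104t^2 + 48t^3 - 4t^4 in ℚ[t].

By polynomial division,
  t^4 - 2t^3 - 6t^2 - 134t - 483 = (-1/4)(-4t^4 + 48t^3 - 104t^2 - 432t + 1260) + (10t^3 - 32t^2 - 242t - 168)
  -4t^4 + 48t^3 - 104t^2 - 432t + 1260 = (-(2/5)t + 88/25)(10t^3 - 32t^2 - 242t - 168) + (-(2204/25)t^2 + (8816/25)t + 46284/25)
  10t^3 - 32t^2 - 242t - 168 = (-(125/1102)t - 50/551)(-(2204/25)t^2 + (8816/25)t + 46284/25) + (0)
Last nonzero remainder: -(2204/25)t^2 + (8816/25)t + 46284/25. Dividing through by -2204/25 gives the monic gcd t^2 - 4t - 21.
Then lcm(f, g) = f·g / gcd(f, g); expanding and making the result monic gives the answer.

-7245 + 1854t + 499t^2 - 116t^3 + 25t^4 - 10t^5 + t^6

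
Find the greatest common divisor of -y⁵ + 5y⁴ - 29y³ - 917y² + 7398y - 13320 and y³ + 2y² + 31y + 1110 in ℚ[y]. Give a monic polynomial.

By polynomial division,
  -y⁵ + 5y⁴ - 29y³ - 917y² + 7398y - 13320 = (-y² + 7y - 12)(y³ + 2y² + 31y + 1110) + (0)
The last nonzero remainder y³ + 2y² + 31y + 1110 is already monic.

y³ + 2y² + 31y + 1110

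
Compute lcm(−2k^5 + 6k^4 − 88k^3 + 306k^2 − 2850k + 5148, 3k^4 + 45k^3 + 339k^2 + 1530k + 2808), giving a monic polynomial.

k^7 + 7k^6 + 38k^5 + 215k^4 + 951k^3 + 8004k^2 + 8460k − 61776

Repeated division with remainder:
  −2k^5 + 6k^4 − 88k^3 + 306k^2 − 2850k + 5148 = (−(2/3)k + 12)(3k^4 + 45k^3 + 339k^2 + 1530k + 2808) + (−402k^3 − 2742k^2 − 19338k − 28548)
  3k^4 + 45k^3 + 339k^2 + 1530k + 2808 = (−(1/134)k − 274/4489)(−402k^3 − 2742k^2 − 19338k − 28548) + ((122640/4489)k^2 + (613200/4489)k + 4782960/4489)
  −402k^3 − 2742k^2 − 19338k − 28548 = (−(300763/20440)k − 273829/10220)((122640/4489)k^2 + (613200/4489)k + 4782960/4489) + (0)
Last nonzero remainder: (122640/4489)k^2 + (613200/4489)k + 4782960/4489. Dividing through by 122640/4489 gives the monic gcd k^2 + 5k + 39.
Then lcm(f, g) = f·g / gcd(f, g); expanding and making the result monic gives the answer.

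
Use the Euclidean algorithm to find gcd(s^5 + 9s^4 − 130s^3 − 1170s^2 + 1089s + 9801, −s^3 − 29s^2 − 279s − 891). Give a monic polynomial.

s^2 + 20s + 99

Repeated division with remainder:
  s^5 + 9s^4 − 130s^3 − 1170s^2 + 1089s + 9801 = (−s^2 + 20s − 171)(−s^3 − 29s^2 − 279s − 891) + (−1440s^2 − 28800s − 142560)
  −s^3 − 29s^2 − 279s − 891 = ((1/1440)s + 1/160)(−1440s^2 − 28800s − 142560) + (0)
Last nonzero remainder: −1440s^2 − 28800s − 142560. Dividing through by −1440 gives the monic gcd s^2 + 20s + 99.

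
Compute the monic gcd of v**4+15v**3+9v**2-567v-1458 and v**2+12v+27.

v**2+12v+27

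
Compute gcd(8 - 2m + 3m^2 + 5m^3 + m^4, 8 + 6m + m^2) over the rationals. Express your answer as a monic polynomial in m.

8 + 6m + m^2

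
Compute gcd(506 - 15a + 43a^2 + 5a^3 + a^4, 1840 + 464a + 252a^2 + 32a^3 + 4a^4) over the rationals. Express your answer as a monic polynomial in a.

46 + 7a + a^2

Repeated division with remainder:
  a^4 + 5a^3 + 43a^2 - 15a + 506 = (1/4)(4a^4 + 32a^3 + 252a^2 + 464a + 1840) + (-3a^3 - 20a^2 - 131a + 46)
  4a^4 + 32a^3 + 252a^2 + 464a + 1840 = (-(4/3)a - 16/9)(-3a^3 - 20a^2 - 131a + 46) + ((376/9)a^2 + (2632/9)a + 17296/9)
  -3a^3 - 20a^2 - 131a + 46 = (-(27/376)a + 9/376)((376/9)a^2 + (2632/9)a + 17296/9) + (0)
Last nonzero remainder: (376/9)a^2 + (2632/9)a + 17296/9. Dividing through by 376/9 gives the monic gcd a^2 + 7a + 46.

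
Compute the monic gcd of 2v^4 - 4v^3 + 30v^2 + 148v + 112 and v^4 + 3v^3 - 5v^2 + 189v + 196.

By polynomial division,
  2v^4 - 4v^3 + 30v^2 + 148v + 112 = (2)(v^4 + 3v^3 - 5v^2 + 189v + 196) + (-10v^3 + 40v^2 - 230v - 280)
  v^4 + 3v^3 - 5v^2 + 189v + 196 = (-(1/10)v - 7/10)(-10v^3 + 40v^2 - 230v - 280) + (0)
Last nonzero remainder: -10v^3 + 40v^2 - 230v - 280. Dividing through by -10 gives the monic gcd v^3 - 4v^2 + 23v + 28.

v^3 - 4v^2 + 23v + 28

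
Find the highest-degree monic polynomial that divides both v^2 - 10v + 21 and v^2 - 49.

v - 7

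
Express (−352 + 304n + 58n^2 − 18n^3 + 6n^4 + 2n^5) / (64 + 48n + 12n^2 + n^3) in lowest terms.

Apply the Euclidean algorithm:
  2n^5 + 6n^4 − 18n^3 + 58n^2 + 304n − 352 = (2n^2 − 18n + 102)(n^3 + 12n^2 + 48n + 64) + (−430n^2 − 3440n − 6880)
  n^3 + 12n^2 + 48n + 64 = (−(1/430)n − 2/215)(−430n^2 − 3440n − 6880) + (0)
Last nonzero remainder: −430n^2 − 3440n − 6880. Dividing through by −430 gives the monic gcd n^2 + 8n + 16.
Cancel n^2 + 8n + 16 from numerator and denominator to get the reduced form.

(−22 + 30n − 10n^2 + 2n^3)/(4 + n)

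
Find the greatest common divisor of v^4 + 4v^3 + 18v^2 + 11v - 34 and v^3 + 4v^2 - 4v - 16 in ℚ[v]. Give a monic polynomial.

Apply the Euclidean algorithm:
  v^4 + 4v^3 + 18v^2 + 11v - 34 = (v)(v^3 + 4v^2 - 4v - 16) + (22v^2 + 27v - 34)
  v^3 + 4v^2 - 4v - 16 = ((1/22)v + 61/484)(22v^2 + 27v - 34) + (-(2835/484)v - 2835/242)
  22v^2 + 27v - 34 = (-(10648/2835)v + 8228/2835)(-(2835/484)v - 2835/242) + (0)
Last nonzero remainder: -(2835/484)v - 2835/242. Dividing through by -2835/484 gives the monic gcd v + 2.

v + 2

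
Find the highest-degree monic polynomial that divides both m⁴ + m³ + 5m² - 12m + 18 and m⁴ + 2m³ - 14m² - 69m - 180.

Apply the Euclidean algorithm:
  m⁴ + m³ + 5m² - 12m + 18 = (m⁴ + 2m³ - 14m² - 69m - 180) + (-m³ + 19m² + 57m + 198)
  m⁴ + 2m³ - 14m² - 69m - 180 = (-m - 21)(-m³ + 19m² + 57m + 198) + (442m² + 1326m + 3978)
  -m³ + 19m² + 57m + 198 = (-(1/442)m + 11/221)(442m² + 1326m + 3978) + (0)
Last nonzero remainder: 442m² + 1326m + 3978. Dividing through by 442 gives the monic gcd m² + 3m + 9.

m² + 3m + 9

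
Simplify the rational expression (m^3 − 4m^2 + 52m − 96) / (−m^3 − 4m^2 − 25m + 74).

Repeated division with remainder:
  m^3 − 4m^2 + 52m − 96 = (−1)(−m^3 − 4m^2 − 25m + 74) + (−8m^2 + 27m − 22)
  −m^3 − 4m^2 − 25m + 74 = ((1/8)m + 59/64)(−8m^2 + 27m − 22) + (−(3017/64)m + 3017/32)
  −8m^2 + 27m − 22 = ((512/3017)m − 704/3017)(−(3017/64)m + 3017/32) + (0)
Last nonzero remainder: −(3017/64)m + 3017/32. Dividing through by −3017/64 gives the monic gcd m − 2.
Cancel m − 2 from numerator and denominator to get the reduced form.

(−m^2 + 2m − 48)/(m^2 + 6m + 37)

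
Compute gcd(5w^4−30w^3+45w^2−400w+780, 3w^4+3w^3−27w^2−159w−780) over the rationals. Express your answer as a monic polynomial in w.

w^2+2w+13

Apply the Euclidean algorithm:
  5w^4−30w^3+45w^2−400w+780 = (5/3)(3w^4+3w^3−27w^2−159w−780) + (−35w^3+90w^2−135w+2080)
  3w^4+3w^3−27w^2−159w−780 = (−(3/35)w−15/49)(−35w^3+90w^2−135w+2080) + (−(540/49)w^2−(1080/49)w−7020/49)
  −35w^3+90w^2−135w+2080 = ((343/108)w−392/27)(−(540/49)w^2−(1080/49)w−7020/49) + (0)
Last nonzero remainder: −(540/49)w^2−(1080/49)w−7020/49. Dividing through by −540/49 gives the monic gcd w^2+2w+13.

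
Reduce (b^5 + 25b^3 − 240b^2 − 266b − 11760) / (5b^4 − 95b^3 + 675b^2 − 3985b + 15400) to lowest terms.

(b^2 + 8b + 42)/(5b − 55)

Apply the Euclidean algorithm:
  b^5 + 25b^3 − 240b^2 − 266b − 11760 = ((1/5)b + 19/5)(5b^4 − 95b^3 + 675b^2 − 3985b + 15400) + (251b^3 − 2008b^2 + 11797b − 70280)
  5b^4 − 95b^3 + 675b^2 − 3985b + 15400 = ((5/251)b − 55/251)(251b^3 − 2008b^2 + 11797b − 70280) + (0)
Last nonzero remainder: 251b^3 − 2008b^2 + 11797b − 70280. Dividing through by 251 gives the monic gcd b^3 − 8b^2 + 47b − 280.
Cancel b^3 − 8b^2 + 47b − 280 from numerator and denominator to get the reduced form.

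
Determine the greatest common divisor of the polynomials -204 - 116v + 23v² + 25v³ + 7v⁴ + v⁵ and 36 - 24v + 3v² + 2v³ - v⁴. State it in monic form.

-6 + v + v²

By polynomial division,
  v⁵ + 7v⁴ + 25v³ + 23v² - 116v - 204 = (-v - 9)(-v⁴ + 2v³ + 3v² - 24v + 36) + (46v³ + 26v² - 296v + 120)
  -v⁴ + 2v³ + 3v² - 24v + 36 = (-(1/46)v + 59/1058)(46v³ + 26v² - 296v + 120) + (-(2584/529)v² - (2584/529)v + 15504/529)
  46v³ + 26v² - 296v + 120 = (-(12167/1292)v + 2645/646)(-(2584/529)v² - (2584/529)v + 15504/529) + (0)
Last nonzero remainder: -(2584/529)v² - (2584/529)v + 15504/529. Dividing through by -2584/529 gives the monic gcd v² + v - 6.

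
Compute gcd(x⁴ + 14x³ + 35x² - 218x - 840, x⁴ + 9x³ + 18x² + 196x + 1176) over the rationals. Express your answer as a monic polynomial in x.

Euclidean algorithm in ℚ[x]:
  x⁴ + 14x³ + 35x² - 218x - 840 = (x⁴ + 9x³ + 18x² + 196x + 1176) + (5x³ + 17x² - 414x - 2016)
  x⁴ + 9x³ + 18x² + 196x + 1176 = ((1/5)x + 28/25)(5x³ + 17x² - 414x - 2016) + ((2044/25)x² + (26572/25)x + 85848/25)
  5x³ + 17x² - 414x - 2016 = ((125/2044)x - 300/511)((2044/25)x² + (26572/25)x + 85848/25) + (0)
Last nonzero remainder: (2044/25)x² + (26572/25)x + 85848/25. Dividing through by 2044/25 gives the monic gcd x² + 13x + 42.

x² + 13x + 42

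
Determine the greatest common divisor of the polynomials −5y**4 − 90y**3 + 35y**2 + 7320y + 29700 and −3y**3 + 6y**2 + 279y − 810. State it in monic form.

Apply the Euclidean algorithm:
  −5y**4 − 90y**3 + 35y**2 + 7320y + 29700 = ((5/3)y + 100/3)(−3y**3 + 6y**2 + 279y − 810) + (−630y**2 − 630y + 56700)
  −3y**3 + 6y**2 + 279y − 810 = ((1/210)y − 1/70)(−630y**2 − 630y + 56700) + (0)
Last nonzero remainder: −630y**2 − 630y + 56700. Dividing through by −630 gives the monic gcd y**2 + y − 90.

y**2 + y − 90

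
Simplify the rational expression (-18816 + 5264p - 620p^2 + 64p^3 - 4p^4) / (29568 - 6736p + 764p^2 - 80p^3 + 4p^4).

(7 - p)/(-11 + p)

Repeated division with remainder:
  -4p^4 + 64p^3 - 620p^2 + 5264p - 18816 = (-1)(4p^4 - 80p^3 + 764p^2 - 6736p + 29568) + (-16p^3 + 144p^2 - 1472p + 10752)
  4p^4 - 80p^3 + 764p^2 - 6736p + 29568 = (-(1/4)p + 11/4)(-16p^3 + 144p^2 - 1472p + 10752) + (0)
Last nonzero remainder: -16p^3 + 144p^2 - 1472p + 10752. Dividing through by -16 gives the monic gcd p^3 - 9p^2 + 92p - 672.
Cancel p^3 - 9p^2 + 92p - 672 from numerator and denominator to get the reduced form.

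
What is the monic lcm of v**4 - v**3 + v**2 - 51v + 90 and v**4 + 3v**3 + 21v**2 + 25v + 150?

By polynomial division,
  v**4 - v**3 + v**2 - 51v + 90 = (v**4 + 3v**3 + 21v**2 + 25v + 150) + (-4v**3 - 20v**2 - 76v - 60)
  v**4 + 3v**3 + 21v**2 + 25v + 150 = (-(1/4)v + 1/2)(-4v**3 - 20v**2 - 76v - 60) + (12v**2 + 48v + 180)
  -4v**3 - 20v**2 - 76v - 60 = (-(1/3)v - 1/3)(12v**2 + 48v + 180) + (0)
Last nonzero remainder: 12v**2 + 48v + 180. Dividing through by 12 gives the monic gcd v**2 + 4v + 15.
Then lcm(f, g) = f·g / gcd(f, g); expanding and making the result monic gives the answer.

v**6 - 2v**5 + 12v**4 - 62v**3 + 151v**2 - 600v + 900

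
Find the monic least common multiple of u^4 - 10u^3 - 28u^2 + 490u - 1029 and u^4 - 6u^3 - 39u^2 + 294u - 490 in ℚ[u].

u^6 - 16u^5 + 42u^4 + 558u^3 - 4249u^2 + 11074u - 10290

By polynomial division,
  u^4 - 10u^3 - 28u^2 + 490u - 1029 = (u^4 - 6u^3 - 39u^2 + 294u - 490) + (-4u^3 + 11u^2 + 196u - 539)
  u^4 - 6u^3 - 39u^2 + 294u - 490 = (-(1/4)u + 13/16)(-4u^3 + 11u^2 + 196u - 539) + ((17/16)u^2 - 833/16)
  -4u^3 + 11u^2 + 196u - 539 = (-(64/17)u + 176/17)((17/16)u^2 - 833/16) + (0)
Last nonzero remainder: (17/16)u^2 - 833/16. Dividing through by 17/16 gives the monic gcd u^2 - 49.
Then lcm(f, g) = f·g / gcd(f, g); expanding and making the result monic gives the answer.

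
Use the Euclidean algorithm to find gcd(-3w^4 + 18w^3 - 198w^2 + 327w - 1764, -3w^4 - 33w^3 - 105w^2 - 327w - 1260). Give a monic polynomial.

Euclidean algorithm in ℚ[w]:
  -3w^4 + 18w^3 - 198w^2 + 327w - 1764 = (-3w^4 - 33w^3 - 105w^2 - 327w - 1260) + (51w^3 - 93w^2 + 654w - 504)
  -3w^4 - 33w^3 - 105w^2 - 327w - 1260 = (-(1/17)w - 218/289)(51w^3 - 93w^2 + 654w - 504) + (-(39501/289)w^2 + (39501/289)w - 474012/289)
  51w^3 - 93w^2 + 654w - 504 = (-(4913/13167)w + 578/1881)(-(39501/289)w^2 + (39501/289)w - 474012/289) + (0)
Last nonzero remainder: -(39501/289)w^2 + (39501/289)w - 474012/289. Dividing through by -39501/289 gives the monic gcd w^2 - w + 12.

w^2 - w + 12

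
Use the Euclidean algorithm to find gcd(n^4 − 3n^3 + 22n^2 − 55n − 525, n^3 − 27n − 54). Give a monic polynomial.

n + 3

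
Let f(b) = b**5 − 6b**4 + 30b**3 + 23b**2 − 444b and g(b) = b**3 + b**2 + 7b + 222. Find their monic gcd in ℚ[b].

b**2 − 5b + 37

Apply the Euclidean algorithm:
  b**5 − 6b**4 + 30b**3 + 23b**2 − 444b = (b**2 − 7b + 30)(b**3 + b**2 + 7b + 222) + (−180b**2 + 900b − 6660)
  b**3 + b**2 + 7b + 222 = (−(1/180)b − 1/30)(−180b**2 + 900b − 6660) + (0)
Last nonzero remainder: −180b**2 + 900b − 6660. Dividing through by −180 gives the monic gcd b**2 − 5b + 37.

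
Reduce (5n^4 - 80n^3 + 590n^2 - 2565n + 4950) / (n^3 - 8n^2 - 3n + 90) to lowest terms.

Apply the Euclidean algorithm:
  5n^4 - 80n^3 + 590n^2 - 2565n + 4950 = (5n - 40)(n^3 - 8n^2 - 3n + 90) + (285n^2 - 3135n + 8550)
  n^3 - 8n^2 - 3n + 90 = ((1/285)n + 1/95)(285n^2 - 3135n + 8550) + (0)
Last nonzero remainder: 285n^2 - 3135n + 8550. Dividing through by 285 gives the monic gcd n^2 - 11n + 30.
Cancel n^2 - 11n + 30 from numerator and denominator to get the reduced form.

(5n^2 - 25n + 165)/(n + 3)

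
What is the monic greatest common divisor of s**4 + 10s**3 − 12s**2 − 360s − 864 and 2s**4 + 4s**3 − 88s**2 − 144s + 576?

Apply the Euclidean algorithm:
  s**4 + 10s**3 − 12s**2 − 360s − 864 = (1/2)(2s**4 + 4s**3 − 88s**2 − 144s + 576) + (8s**3 + 32s**2 − 288s − 1152)
  2s**4 + 4s**3 − 88s**2 − 144s + 576 = ((1/4)s − 1/2)(8s**3 + 32s**2 − 288s − 1152) + (0)
Last nonzero remainder: 8s**3 + 32s**2 − 288s − 1152. Dividing through by 8 gives the monic gcd s**3 + 4s**2 − 36s − 144.

s**3 + 4s**2 − 36s − 144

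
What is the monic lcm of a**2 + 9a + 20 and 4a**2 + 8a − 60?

Euclidean algorithm in ℚ[a]:
  a**2 + 9a + 20 = (1/4)(4a**2 + 8a − 60) + (7a + 35)
  4a**2 + 8a − 60 = ((4/7)a − 12/7)(7a + 35) + (0)
Last nonzero remainder: 7a + 35. Dividing through by 7 gives the monic gcd a + 5.
Then lcm(f, g) = f·g / gcd(f, g); expanding and making the result monic gives the answer.

a**3 + 6a**2 − 7a − 60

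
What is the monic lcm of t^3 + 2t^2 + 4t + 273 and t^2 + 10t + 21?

Apply the Euclidean algorithm:
  t^3 + 2t^2 + 4t + 273 = (t - 8)(t^2 + 10t + 21) + (63t + 441)
  t^2 + 10t + 21 = ((1/63)t + 1/21)(63t + 441) + (0)
Last nonzero remainder: 63t + 441. Dividing through by 63 gives the monic gcd t + 7.
Then lcm(f, g) = f·g / gcd(f, g); expanding and making the result monic gives the answer.

t^4 + 5t^3 + 10t^2 + 285t + 819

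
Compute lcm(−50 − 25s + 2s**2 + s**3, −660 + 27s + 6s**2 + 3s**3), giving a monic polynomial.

By polynomial division,
  s**3 + 2s**2 − 25s − 50 = (1/3)(3s**3 + 6s**2 + 27s − 660) + (−34s + 170)
  3s**3 + 6s**2 + 27s − 660 = (−(3/34)s**2 − (21/34)s − 66/17)(−34s + 170) + (0)
Last nonzero remainder: −34s + 170. Dividing through by −34 gives the monic gcd s − 5.
Then lcm(f, g) = f·g / gcd(f, g); expanding and making the result monic gives the answer.

−2200 − 1450s − 137s**2 + 33s**3 + 9s**4 + s**5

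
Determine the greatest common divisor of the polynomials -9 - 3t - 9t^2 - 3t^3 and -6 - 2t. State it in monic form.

By polynomial division,
  -3t^3 - 9t^2 - 3t - 9 = ((3/2)t^2 + 3/2)(-2t - 6) + (0)
Last nonzero remainder: -2t - 6. Dividing through by -2 gives the monic gcd t + 3.

3 + t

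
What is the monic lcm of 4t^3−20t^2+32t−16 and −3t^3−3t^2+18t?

t^5−2t^4−7t^3+20t^2−12t

Euclidean algorithm in ℚ[t]:
  4t^3−20t^2+32t−16 = (−4/3)(−3t^3−3t^2+18t) + (−24t^2+56t−16)
  −3t^3−3t^2+18t = ((1/8)t+5/12)(−24t^2+56t−16) + (−(10/3)t+20/3)
  −24t^2+56t−16 = ((36/5)t−12/5)(−(10/3)t+20/3) + (0)
Last nonzero remainder: −(10/3)t+20/3. Dividing through by −10/3 gives the monic gcd t−2.
Then lcm(f, g) = f·g / gcd(f, g); expanding and making the result monic gives the answer.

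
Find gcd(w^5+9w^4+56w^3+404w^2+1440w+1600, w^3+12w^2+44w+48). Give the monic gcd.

Euclidean algorithm in ℚ[w]:
  w^5+9w^4+56w^3+404w^2+1440w+1600 = (w^2-3w+48)(w^3+12w^2+44w+48) + (-88w^2-528w-704)
  w^3+12w^2+44w+48 = (-(1/88)w-3/44)(-88w^2-528w-704) + (0)
Last nonzero remainder: -88w^2-528w-704. Dividing through by -88 gives the monic gcd w^2+6w+8.

w^2+6w+8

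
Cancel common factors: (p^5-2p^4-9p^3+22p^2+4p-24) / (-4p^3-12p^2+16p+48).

(-p^3+3p^2-4)/(4p+8)

Apply the Euclidean algorithm:
  p^5-2p^4-9p^3+22p^2+4p-24 = (-(1/4)p^2+(5/4)p-5/2)(-4p^3-12p^2+16p+48) + (-16p^2-16p+96)
  -4p^3-12p^2+16p+48 = ((1/4)p+1/2)(-16p^2-16p+96) + (0)
Last nonzero remainder: -16p^2-16p+96. Dividing through by -16 gives the monic gcd p^2+p-6.
Cancel p^2+p-6 from numerator and denominator to get the reduced form.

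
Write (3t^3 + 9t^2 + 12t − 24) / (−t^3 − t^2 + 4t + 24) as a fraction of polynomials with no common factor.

(−3t + 3)/(t − 3)

Euclidean algorithm in ℚ[t]:
  3t^3 + 9t^2 + 12t − 24 = (−3)(−t^3 − t^2 + 4t + 24) + (6t^2 + 24t + 48)
  −t^3 − t^2 + 4t + 24 = (−(1/6)t + 1/2)(6t^2 + 24t + 48) + (0)
Last nonzero remainder: 6t^2 + 24t + 48. Dividing through by 6 gives the monic gcd t^2 + 4t + 8.
Cancel t^2 + 4t + 8 from numerator and denominator to get the reduced form.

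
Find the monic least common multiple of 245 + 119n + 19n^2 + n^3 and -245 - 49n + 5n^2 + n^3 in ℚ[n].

-1715 - 588n - 14n^2 + 12n^3 + n^4

Euclidean algorithm in ℚ[n]:
  n^3 + 19n^2 + 119n + 245 = (n^3 + 5n^2 - 49n - 245) + (14n^2 + 168n + 490)
  n^3 + 5n^2 - 49n - 245 = ((1/14)n - 1/2)(14n^2 + 168n + 490) + (0)
Last nonzero remainder: 14n^2 + 168n + 490. Dividing through by 14 gives the monic gcd n^2 + 12n + 35.
Then lcm(f, g) = f·g / gcd(f, g); expanding and making the result monic gives the answer.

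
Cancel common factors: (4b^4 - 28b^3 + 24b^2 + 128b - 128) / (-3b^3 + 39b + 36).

(-4b^3 + 12b^2 + 24b - 32)/(3b^2 + 12b + 9)

Apply the Euclidean algorithm:
  4b^4 - 28b^3 + 24b^2 + 128b - 128 = (-(4/3)b + 28/3)(-3b^3 + 39b + 36) + (76b^2 - 188b - 464)
  -3b^3 + 39b + 36 = (-(3/76)b - 141/1444)(76b^2 - 188b - 464) + ((840/361)b - 3360/361)
  76b^2 - 188b - 464 = ((6859/210)b + 10469/210)((840/361)b - 3360/361) + (0)
Last nonzero remainder: (840/361)b - 3360/361. Dividing through by 840/361 gives the monic gcd b - 4.
Cancel b - 4 from numerator and denominator to get the reduced form.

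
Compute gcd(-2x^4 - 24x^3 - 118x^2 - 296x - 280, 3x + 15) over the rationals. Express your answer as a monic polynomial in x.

x + 5

Repeated division with remainder:
  -2x^4 - 24x^3 - 118x^2 - 296x - 280 = (-(2/3)x^3 - (14/3)x^2 - 16x - 56/3)(3x + 15) + (0)
Last nonzero remainder: 3x + 15. Dividing through by 3 gives the monic gcd x + 5.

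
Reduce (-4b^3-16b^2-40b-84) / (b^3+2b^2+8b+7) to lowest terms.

Apply the Euclidean algorithm:
  -4b^3-16b^2-40b-84 = (-4)(b^3+2b^2+8b+7) + (-8b^2-8b-56)
  b^3+2b^2+8b+7 = (-(1/8)b-1/8)(-8b^2-8b-56) + (0)
Last nonzero remainder: -8b^2-8b-56. Dividing through by -8 gives the monic gcd b^2+b+7.
Cancel b^2+b+7 from numerator and denominator to get the reduced form.

(-4b-12)/(b+1)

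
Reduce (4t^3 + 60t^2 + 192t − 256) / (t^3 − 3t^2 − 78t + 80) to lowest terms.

Euclidean algorithm in ℚ[t]:
  4t^3 + 60t^2 + 192t − 256 = (4)(t^3 − 3t^2 − 78t + 80) + (72t^2 + 504t − 576)
  t^3 − 3t^2 − 78t + 80 = ((1/72)t − 5/36)(72t^2 + 504t − 576) + (0)
Last nonzero remainder: 72t^2 + 504t − 576. Dividing through by 72 gives the monic gcd t^2 + 7t − 8.
Cancel t^2 + 7t − 8 from numerator and denominator to get the reduced form.

(4t + 32)/(t − 10)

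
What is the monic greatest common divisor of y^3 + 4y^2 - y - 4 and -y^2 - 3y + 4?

By polynomial division,
  y^3 + 4y^2 - y - 4 = (-y - 1)(-y^2 - 3y + 4) + (0)
Last nonzero remainder: -y^2 - 3y + 4. Dividing through by -1 gives the monic gcd y^2 + 3y - 4.

y^2 + 3y - 4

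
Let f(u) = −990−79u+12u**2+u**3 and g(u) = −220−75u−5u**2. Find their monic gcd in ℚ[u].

Apply the Euclidean algorithm:
  u**3+12u**2−79u−990 = (−(1/5)u+3/5)(−5u**2−75u−220) + (−78u−858)
  −5u**2−75u−220 = ((5/78)u+10/39)(−78u−858) + (0)
Last nonzero remainder: −78u−858. Dividing through by −78 gives the monic gcd u+11.

11+u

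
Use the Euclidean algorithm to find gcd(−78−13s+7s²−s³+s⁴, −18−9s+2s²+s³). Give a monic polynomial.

Apply the Euclidean algorithm:
  s⁴−s³+7s²−13s−78 = (s−3)(s³+2s²−9s−18) + (22s²−22s−132)
  s³+2s²−9s−18 = ((1/22)s+3/22)(22s²−22s−132) + (0)
Last nonzero remainder: 22s²−22s−132. Dividing through by 22 gives the monic gcd s²−s−6.

−6−s+s²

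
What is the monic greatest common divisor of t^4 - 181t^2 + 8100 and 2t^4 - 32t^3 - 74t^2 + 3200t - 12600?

By polynomial division,
  t^4 - 181t^2 + 8100 = (1/2)(2t^4 - 32t^3 - 74t^2 + 3200t - 12600) + (16t^3 - 144t^2 - 1600t + 14400)
  2t^4 - 32t^3 - 74t^2 + 3200t - 12600 = ((1/8)t - 7/8)(16t^3 - 144t^2 - 1600t + 14400) + (0)
Last nonzero remainder: 16t^3 - 144t^2 - 1600t + 14400. Dividing through by 16 gives the monic gcd t^3 - 9t^2 - 100t + 900.

t^3 - 9t^2 - 100t + 900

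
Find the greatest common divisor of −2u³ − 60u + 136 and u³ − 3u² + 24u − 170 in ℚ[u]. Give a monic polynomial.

By polynomial division,
  −2u³ − 60u + 136 = (−2)(u³ − 3u² + 24u − 170) + (−6u² − 12u − 204)
  u³ − 3u² + 24u − 170 = (−(1/6)u + 5/6)(−6u² − 12u − 204) + (0)
Last nonzero remainder: −6u² − 12u − 204. Dividing through by −6 gives the monic gcd u² + 2u + 34.

u² + 2u + 34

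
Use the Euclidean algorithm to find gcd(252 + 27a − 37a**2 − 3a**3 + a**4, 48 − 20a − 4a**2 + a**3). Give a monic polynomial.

Euclidean algorithm in ℚ[a]:
  a**4 − 3a**3 − 37a**2 + 27a + 252 = (a + 1)(a**3 − 4a**2 − 20a + 48) + (−13a**2 − a + 204)
  a**3 − 4a**2 − 20a + 48 = (−(1/13)a + 53/169)(−13a**2 − a + 204) + (−(675/169)a − 2700/169)
  −13a**2 − a + 204 = ((2197/675)a − 2873/225)(−(675/169)a − 2700/169) + (0)
Last nonzero remainder: −(675/169)a − 2700/169. Dividing through by −675/169 gives the monic gcd a + 4.

4 + a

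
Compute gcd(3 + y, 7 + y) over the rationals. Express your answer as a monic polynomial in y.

Euclidean algorithm in ℚ[y]:
  y + 3 = (y + 7) + (−4)
  y + 7 = (−(1/4)y − 7/4)(−4) + (0)
The last nonzero remainder is the constant −4, so the polynomials are coprime and gcd = 1.

1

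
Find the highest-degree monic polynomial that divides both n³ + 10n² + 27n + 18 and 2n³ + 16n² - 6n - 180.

n + 6

Euclidean algorithm in ℚ[n]:
  n³ + 10n² + 27n + 18 = (1/2)(2n³ + 16n² - 6n - 180) + (2n² + 30n + 108)
  2n³ + 16n² - 6n - 180 = (n - 7)(2n² + 30n + 108) + (96n + 576)
  2n² + 30n + 108 = ((1/48)n + 3/16)(96n + 576) + (0)
Last nonzero remainder: 96n + 576. Dividing through by 96 gives the monic gcd n + 6.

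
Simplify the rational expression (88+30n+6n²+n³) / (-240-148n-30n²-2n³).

(-22-2n-n²)/(60+22n+2n²)

Apply the Euclidean algorithm:
  n³+6n²+30n+88 = (-1/2)(-2n³-30n²-148n-240) + (-9n²-44n-32)
  -2n³-30n²-148n-240 = ((2/9)n+182/81)(-9n²-44n-32) + (-(3404/81)n-13616/81)
  -9n²-44n-32 = ((729/3404)n+162/851)(-(3404/81)n-13616/81) + (0)
Last nonzero remainder: -(3404/81)n-13616/81. Dividing through by -3404/81 gives the monic gcd n+4.
Cancel n+4 from numerator and denominator to get the reduced form.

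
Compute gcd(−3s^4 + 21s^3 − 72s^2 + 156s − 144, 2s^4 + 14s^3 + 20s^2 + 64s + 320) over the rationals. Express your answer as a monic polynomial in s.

s^2 − 2s + 8

Apply the Euclidean algorithm:
  −3s^4 + 21s^3 − 72s^2 + 156s − 144 = (−3/2)(2s^4 + 14s^3 + 20s^2 + 64s + 320) + (42s^3 − 42s^2 + 252s + 336)
  2s^4 + 14s^3 + 20s^2 + 64s + 320 = ((1/21)s + 8/21)(42s^3 − 42s^2 + 252s + 336) + (24s^2 − 48s + 192)
  42s^3 − 42s^2 + 252s + 336 = ((7/4)s + 7/4)(24s^2 − 48s + 192) + (0)
Last nonzero remainder: 24s^2 − 48s + 192. Dividing through by 24 gives the monic gcd s^2 − 2s + 8.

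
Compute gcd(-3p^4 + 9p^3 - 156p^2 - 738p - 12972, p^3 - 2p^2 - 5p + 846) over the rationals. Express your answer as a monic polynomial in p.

p^2 - 11p + 94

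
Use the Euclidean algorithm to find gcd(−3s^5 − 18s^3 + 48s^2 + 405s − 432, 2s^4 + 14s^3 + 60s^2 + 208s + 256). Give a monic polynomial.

s^2 + s + 16

Apply the Euclidean algorithm:
  −3s^5 − 18s^3 + 48s^2 + 405s − 432 = (−(3/2)s + 21/2)(2s^4 + 14s^3 + 60s^2 + 208s + 256) + (−75s^3 − 270s^2 − 1395s − 3120)
  2s^4 + 14s^3 + 60s^2 + 208s + 256 = (−(2/75)s − 34/375)(−75s^3 − 270s^2 − 1395s − 3120) + (−(42/25)s^2 − (42/25)s − 672/25)
  −75s^3 − 270s^2 − 1395s − 3120 = ((625/14)s + 1625/14)(−(42/25)s^2 − (42/25)s − 672/25) + (0)
Last nonzero remainder: −(42/25)s^2 − (42/25)s − 672/25. Dividing through by −42/25 gives the monic gcd s^2 + s + 16.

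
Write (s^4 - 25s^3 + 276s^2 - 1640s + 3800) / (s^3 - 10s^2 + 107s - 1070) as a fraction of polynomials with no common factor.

(s^3 - 15s^2 + 126s - 380)/(s^2 + 107)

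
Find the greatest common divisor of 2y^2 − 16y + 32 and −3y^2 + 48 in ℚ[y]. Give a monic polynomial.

y − 4

By polynomial division,
  2y^2 − 16y + 32 = (−2/3)(−3y^2 + 48) + (−16y + 64)
  −3y^2 + 48 = ((3/16)y + 3/4)(−16y + 64) + (0)
Last nonzero remainder: −16y + 64. Dividing through by −16 gives the monic gcd y − 4.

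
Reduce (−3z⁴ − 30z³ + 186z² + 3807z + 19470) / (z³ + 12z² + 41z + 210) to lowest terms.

Repeated division with remainder:
  −3z⁴ − 30z³ + 186z² + 3807z + 19470 = (−3z + 6)(z³ + 12z² + 41z + 210) + (237z² + 4191z + 18210)
  z³ + 12z² + 41z + 210 = ((1/237)z − 449/18723)(237z² + 4191z + 18210) + ((403604/6241)z + 4036040/6241)
  237z² + 4191z + 18210 = ((1479117/403604)z + 11364861/403604)((403604/6241)z + 4036040/6241) + (0)
Last nonzero remainder: (403604/6241)z + 4036040/6241. Dividing through by 403604/6241 gives the monic gcd z + 10.
Cancel z + 10 from numerator and denominator to get the reduced form.

(−3z³ + 186z + 1947)/(z² + 2z + 21)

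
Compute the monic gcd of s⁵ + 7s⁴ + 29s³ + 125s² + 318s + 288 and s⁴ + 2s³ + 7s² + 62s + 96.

s² + 5s + 6

Repeated division with remainder:
  s⁵ + 7s⁴ + 29s³ + 125s² + 318s + 288 = (s + 5)(s⁴ + 2s³ + 7s² + 62s + 96) + (12s³ + 28s² - 88s - 192)
  s⁴ + 2s³ + 7s² + 62s + 96 = ((1/12)s - 1/36)(12s³ + 28s² - 88s - 192) + ((136/9)s² + (680/9)s + 272/3)
  12s³ + 28s² - 88s - 192 = ((27/34)s - 36/17)((136/9)s² + (680/9)s + 272/3) + (0)
Last nonzero remainder: (136/9)s² + (680/9)s + 272/3. Dividing through by 136/9 gives the monic gcd s² + 5s + 6.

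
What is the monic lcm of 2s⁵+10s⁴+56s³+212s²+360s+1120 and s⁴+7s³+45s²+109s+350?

Apply the Euclidean algorithm:
  2s⁵+10s⁴+56s³+212s²+360s+1120 = (2s−4)(s⁴+7s³+45s²+109s+350) + (−6s³+174s²+96s+2520)
  s⁴+7s³+45s²+109s+350 = (−(1/6)s−6)(−6s³+174s²+96s+2520) + (1105s²+1105s+15470)
  −6s³+174s²+96s+2520 = (−(6/1105)s+36/221)(1105s²+1105s+15470) + (0)
Last nonzero remainder: 1105s²+1105s+15470. Dividing through by 1105 gives the monic gcd s²+s+14.
Then lcm(f, g) = f·g / gcd(f, g); expanding and making the result monic gives the answer.

s⁷+11s⁶+83s⁵+399s⁴+1516s³+4290s²+7860s+14000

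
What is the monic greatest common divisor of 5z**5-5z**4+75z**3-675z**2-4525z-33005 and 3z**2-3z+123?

z**2-z+41

By polynomial division,
  5z**5-5z**4+75z**3-675z**2-4525z-33005 = ((5/3)z**3-(130/3)z-805/3)(3z**2-3z+123) + (0)
Last nonzero remainder: 3z**2-3z+123. Dividing through by 3 gives the monic gcd z**2-z+41.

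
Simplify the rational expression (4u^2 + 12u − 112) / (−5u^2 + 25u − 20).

(−4u − 28)/(5u − 5)

Euclidean algorithm in ℚ[u]:
  4u^2 + 12u − 112 = (−4/5)(−5u^2 + 25u − 20) + (32u − 128)
  −5u^2 + 25u − 20 = (−(5/32)u + 5/32)(32u − 128) + (0)
Last nonzero remainder: 32u − 128. Dividing through by 32 gives the monic gcd u − 4.
Cancel u − 4 from numerator and denominator to get the reduced form.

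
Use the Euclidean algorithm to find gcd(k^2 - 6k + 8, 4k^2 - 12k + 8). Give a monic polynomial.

k - 2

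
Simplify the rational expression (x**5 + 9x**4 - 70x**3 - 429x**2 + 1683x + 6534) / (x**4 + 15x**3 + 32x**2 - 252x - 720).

(x**3 - 88x + 363)/(x**2 + 6x - 40)

Euclidean algorithm in ℚ[x]:
  x**5 + 9x**4 - 70x**3 - 429x**2 + 1683x + 6534 = (x - 6)(x**4 + 15x**3 + 32x**2 - 252x - 720) + (-12x**3 + 15x**2 + 891x + 2214)
  x**4 + 15x**3 + 32x**2 - 252x - 720 = (-(1/12)x - 65/48)(-12x**3 + 15x**2 + 891x + 2214) + ((2025/16)x**2 + (18225/16)x + 18225/8)
  -12x**3 + 15x**2 + 891x + 2214 = (-(64/675)x + 656/675)((2025/16)x**2 + (18225/16)x + 18225/8) + (0)
Last nonzero remainder: (2025/16)x**2 + (18225/16)x + 18225/8. Dividing through by 2025/16 gives the monic gcd x**2 + 9x + 18.
Cancel x**2 + 9x + 18 from numerator and denominator to get the reduced form.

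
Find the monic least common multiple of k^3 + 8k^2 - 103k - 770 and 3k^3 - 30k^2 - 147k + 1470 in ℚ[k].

k^4 + k^3 - 159k^2 - 49k + 5390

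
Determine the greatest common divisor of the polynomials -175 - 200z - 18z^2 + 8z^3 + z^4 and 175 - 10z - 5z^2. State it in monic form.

-35 + 2z + z^2

Repeated division with remainder:
  z^4 + 8z^3 - 18z^2 - 200z - 175 = (-(1/5)z^2 - (6/5)z - 1)(-5z^2 - 10z + 175) + (0)
Last nonzero remainder: -5z^2 - 10z + 175. Dividing through by -5 gives the monic gcd z^2 + 2z - 35.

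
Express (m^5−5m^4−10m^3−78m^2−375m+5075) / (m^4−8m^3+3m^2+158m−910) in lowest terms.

Apply the Euclidean algorithm:
  m^5−5m^4−10m^3−78m^2−375m+5075 = (m+3)(m^4−8m^3+3m^2+158m−910) + (11m^3−245m^2+61m+7805)
  m^4−8m^3+3m^2+158m−910 = ((1/11)m+157/121)(11m^3−245m^2+61m+7805) + ((38157/121)m^2−(76314/121)m−1335495/121)
  11m^3−245m^2+61m+7805 = ((1331/38157)m−26983/38157)((38157/121)m^2−(76314/121)m−1335495/121) + (0)
Last nonzero remainder: (38157/121)m^2−(76314/121)m−1335495/121. Dividing through by 38157/121 gives the monic gcd m^2−2m−35.
Cancel m^2−2m−35 from numerator and denominator to get the reduced form.

(m^3−3m^2+19m−145)/(m^2−6m+26)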